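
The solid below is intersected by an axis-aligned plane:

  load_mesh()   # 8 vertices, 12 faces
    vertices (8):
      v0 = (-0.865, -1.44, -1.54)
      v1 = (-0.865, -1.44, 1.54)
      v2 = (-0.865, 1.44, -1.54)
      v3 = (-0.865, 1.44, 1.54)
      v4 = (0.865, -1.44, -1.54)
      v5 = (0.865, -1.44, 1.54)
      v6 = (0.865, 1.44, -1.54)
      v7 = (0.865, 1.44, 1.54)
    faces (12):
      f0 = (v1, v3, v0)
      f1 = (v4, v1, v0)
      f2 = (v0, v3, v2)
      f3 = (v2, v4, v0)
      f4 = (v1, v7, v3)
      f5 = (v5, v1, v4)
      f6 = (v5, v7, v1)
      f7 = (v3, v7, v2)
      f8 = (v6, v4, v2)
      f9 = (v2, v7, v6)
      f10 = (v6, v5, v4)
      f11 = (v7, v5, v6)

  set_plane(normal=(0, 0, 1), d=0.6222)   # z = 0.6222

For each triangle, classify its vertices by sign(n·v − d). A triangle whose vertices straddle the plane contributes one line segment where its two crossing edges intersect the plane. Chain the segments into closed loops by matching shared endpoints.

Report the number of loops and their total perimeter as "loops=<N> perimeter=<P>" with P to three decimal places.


Straddling triangles (8 of 12):
  (v1,v3,v0) [++-] → (-0.865, 0.581797, 0.6222)–(-0.865, -1.44, 0.6222)  len=2.0218
  (v4,v1,v0) [-+-] → (-0.349482, -1.44, 0.6222)–(-0.865, -1.44, 0.6222)  len=0.5155
  (v0,v3,v2) [-+-] → (-0.865, 0.581797, 0.6222)–(-0.865, 1.44, 0.6222)  len=0.8582
  (v5,v1,v4) [++-] → (-0.349482, -1.44, 0.6222)–(0.865, -1.44, 0.6222)  len=1.2145
  (v3,v7,v2) [++-] → (0.349482, 1.44, 0.6222)–(-0.865, 1.44, 0.6222)  len=1.2145
  (v2,v7,v6) [-+-] → (0.349482, 1.44, 0.6222)–(0.865, 1.44, 0.6222)  len=0.5155
  (v6,v5,v4) [-+-] → (0.865, -0.581797, 0.6222)–(0.865, -1.44, 0.6222)  len=0.8582
  (v7,v5,v6) [++-] → (0.865, -0.581797, 0.6222)–(0.865, 1.44, 0.6222)  len=2.0218

Chained into 1 loop(s):
  loop 1: 8 segments, perimeter = 9.2200
Total perimeter = 9.220

loops=1 perimeter=9.220


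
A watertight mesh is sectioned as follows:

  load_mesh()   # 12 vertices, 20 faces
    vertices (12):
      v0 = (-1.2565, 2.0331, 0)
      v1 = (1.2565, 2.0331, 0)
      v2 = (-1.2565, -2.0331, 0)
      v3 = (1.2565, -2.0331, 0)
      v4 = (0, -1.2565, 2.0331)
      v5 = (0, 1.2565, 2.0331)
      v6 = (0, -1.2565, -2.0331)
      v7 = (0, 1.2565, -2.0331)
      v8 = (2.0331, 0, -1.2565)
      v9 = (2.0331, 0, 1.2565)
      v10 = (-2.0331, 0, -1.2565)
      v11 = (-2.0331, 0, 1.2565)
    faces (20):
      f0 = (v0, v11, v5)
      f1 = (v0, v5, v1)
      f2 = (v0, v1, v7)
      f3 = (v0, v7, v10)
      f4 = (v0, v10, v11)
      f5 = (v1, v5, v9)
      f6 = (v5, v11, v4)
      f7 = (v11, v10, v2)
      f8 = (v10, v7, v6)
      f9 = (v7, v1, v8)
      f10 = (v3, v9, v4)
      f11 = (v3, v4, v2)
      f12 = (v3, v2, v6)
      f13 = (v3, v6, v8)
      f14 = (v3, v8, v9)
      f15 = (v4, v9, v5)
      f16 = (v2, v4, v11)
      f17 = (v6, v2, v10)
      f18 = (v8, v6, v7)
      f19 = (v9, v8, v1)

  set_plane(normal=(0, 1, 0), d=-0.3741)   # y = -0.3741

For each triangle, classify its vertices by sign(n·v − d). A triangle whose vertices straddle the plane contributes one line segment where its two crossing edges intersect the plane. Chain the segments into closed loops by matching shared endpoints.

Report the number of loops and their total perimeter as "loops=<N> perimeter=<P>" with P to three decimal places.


Straddling triangles (10 of 20):
  (v5,v11,v4) [++-] → (-1.42778, -0.3741, 1.48772)–(0, -0.3741, 2.0331)  len=1.5284
  (v11,v10,v2) [++-] → (-1.8902, -0.3741, -1.0253)–(-1.8902, -0.3741, 1.0253)  len=2.0506
  (v10,v7,v6) [++-] → (0, -0.3741, -2.0331)–(-1.42778, -0.3741, -1.48772)  len=1.5284
  (v3,v9,v4) [-+-] → (1.8902, -0.3741, 1.0253)–(1.42778, -0.3741, 1.48772)  len=0.6540
  (v3,v6,v8) [--+] → (1.42778, -0.3741, -1.48772)–(1.8902, -0.3741, -1.0253)  len=0.6540
  (v3,v8,v9) [-++] → (1.8902, -0.3741, -1.0253)–(1.8902, -0.3741, 1.0253)  len=2.0506
  (v4,v9,v5) [-++] → (1.42778, -0.3741, 1.48772)–(0, -0.3741, 2.0331)  len=1.5284
  (v2,v4,v11) [--+] → (-1.42778, -0.3741, 1.48772)–(-1.8902, -0.3741, 1.0253)  len=0.6540
  (v6,v2,v10) [--+] → (-1.8902, -0.3741, -1.0253)–(-1.42778, -0.3741, -1.48772)  len=0.6540
  (v8,v6,v7) [+-+] → (1.42778, -0.3741, -1.48772)–(0, -0.3741, -2.0331)  len=1.5284

Chained into 1 loop(s):
  loop 1: 10 segments, perimeter = 12.8306
Total perimeter = 12.831

loops=1 perimeter=12.831


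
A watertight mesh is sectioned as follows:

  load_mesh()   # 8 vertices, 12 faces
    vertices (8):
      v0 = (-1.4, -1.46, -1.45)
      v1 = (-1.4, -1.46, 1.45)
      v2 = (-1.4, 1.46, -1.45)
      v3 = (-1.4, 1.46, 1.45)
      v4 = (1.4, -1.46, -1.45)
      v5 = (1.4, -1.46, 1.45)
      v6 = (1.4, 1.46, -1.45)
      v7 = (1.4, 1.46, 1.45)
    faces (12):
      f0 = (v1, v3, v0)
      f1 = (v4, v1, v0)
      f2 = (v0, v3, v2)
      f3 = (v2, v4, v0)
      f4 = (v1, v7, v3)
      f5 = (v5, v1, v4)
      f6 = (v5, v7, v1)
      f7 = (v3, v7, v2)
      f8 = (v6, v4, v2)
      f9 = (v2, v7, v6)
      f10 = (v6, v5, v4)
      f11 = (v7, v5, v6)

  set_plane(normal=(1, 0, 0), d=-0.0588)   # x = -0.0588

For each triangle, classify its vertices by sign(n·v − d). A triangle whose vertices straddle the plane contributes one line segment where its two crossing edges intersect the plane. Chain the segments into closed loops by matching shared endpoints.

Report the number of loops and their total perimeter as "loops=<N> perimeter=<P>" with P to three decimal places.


loops=1 perimeter=11.640

Straddling triangles (8 of 12):
  (v4,v1,v0) [+--] → (-0.0588, -1.46, 0.0609)–(-0.0588, -1.46, -1.45)  len=1.5109
  (v2,v4,v0) [-+-] → (-0.0588, 0.06132, -1.45)–(-0.0588, -1.46, -1.45)  len=1.5213
  (v1,v7,v3) [-+-] → (-0.0588, -0.06132, 1.45)–(-0.0588, 1.46, 1.45)  len=1.5213
  (v5,v1,v4) [+-+] → (-0.0588, -1.46, 1.45)–(-0.0588, -1.46, 0.0609)  len=1.3891
  (v5,v7,v1) [++-] → (-0.0588, -0.06132, 1.45)–(-0.0588, -1.46, 1.45)  len=1.3987
  (v3,v7,v2) [-+-] → (-0.0588, 1.46, 1.45)–(-0.0588, 1.46, -0.0609)  len=1.5109
  (v6,v4,v2) [++-] → (-0.0588, 0.06132, -1.45)–(-0.0588, 1.46, -1.45)  len=1.3987
  (v2,v7,v6) [-++] → (-0.0588, 1.46, -0.0609)–(-0.0588, 1.46, -1.45)  len=1.3891

Chained into 1 loop(s):
  loop 1: 8 segments, perimeter = 11.6400
Total perimeter = 11.640


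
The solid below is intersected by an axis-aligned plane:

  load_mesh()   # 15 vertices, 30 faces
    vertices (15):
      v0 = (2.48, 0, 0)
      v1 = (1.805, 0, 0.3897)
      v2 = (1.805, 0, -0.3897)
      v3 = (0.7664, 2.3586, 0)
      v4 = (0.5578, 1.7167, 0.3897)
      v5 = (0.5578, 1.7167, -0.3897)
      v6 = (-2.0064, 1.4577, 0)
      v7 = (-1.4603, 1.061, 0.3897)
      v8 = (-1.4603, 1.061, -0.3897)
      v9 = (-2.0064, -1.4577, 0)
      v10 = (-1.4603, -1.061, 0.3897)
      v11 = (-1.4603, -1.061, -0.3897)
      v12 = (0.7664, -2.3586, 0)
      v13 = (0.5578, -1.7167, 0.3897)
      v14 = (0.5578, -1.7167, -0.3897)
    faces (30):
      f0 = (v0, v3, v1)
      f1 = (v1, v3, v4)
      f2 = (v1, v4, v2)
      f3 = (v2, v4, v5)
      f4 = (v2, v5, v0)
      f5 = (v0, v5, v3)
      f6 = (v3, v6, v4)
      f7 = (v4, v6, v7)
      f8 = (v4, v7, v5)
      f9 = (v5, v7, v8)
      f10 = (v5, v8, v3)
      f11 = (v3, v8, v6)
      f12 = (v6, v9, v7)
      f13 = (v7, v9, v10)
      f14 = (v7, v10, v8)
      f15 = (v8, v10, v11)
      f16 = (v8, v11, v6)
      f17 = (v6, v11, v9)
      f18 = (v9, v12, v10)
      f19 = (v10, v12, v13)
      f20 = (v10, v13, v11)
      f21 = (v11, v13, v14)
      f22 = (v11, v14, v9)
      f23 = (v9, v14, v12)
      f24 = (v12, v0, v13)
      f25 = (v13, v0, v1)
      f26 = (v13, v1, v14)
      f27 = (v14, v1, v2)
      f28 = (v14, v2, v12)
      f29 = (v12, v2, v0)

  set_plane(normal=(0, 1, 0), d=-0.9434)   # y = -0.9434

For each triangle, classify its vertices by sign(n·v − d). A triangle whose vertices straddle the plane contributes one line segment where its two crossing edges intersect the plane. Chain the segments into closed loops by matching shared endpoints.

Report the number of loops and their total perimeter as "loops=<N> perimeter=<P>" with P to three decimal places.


Straddling triangles (12 of 30):
  (v6,v9,v7) [+-+] → (-2.0064, -0.9434, 0)–(-1.89489, -0.9434, 0.0795739)  len=0.1370
  (v7,v9,v10) [+--] → (-1.89489, -0.9434, 0.0795739)–(-1.4603, -0.9434, 0.3897)  len=0.5339
  (v7,v10,v8) [+-+] → (-1.4603, -0.9434, 0.3897)–(-1.4603, -0.9434, 0.346506)  len=0.0432
  (v8,v10,v11) [+--] → (-1.4603, -0.9434, 0.346506)–(-1.4603, -0.9434, -0.3897)  len=0.7362
  (v8,v11,v6) [+-+] → (-1.4603, -0.9434, -0.3897)–(-1.4858, -0.9434, -0.371505)  len=0.0313
  (v6,v11,v9) [+--] → (-1.4858, -0.9434, -0.371505)–(-2.0064, -0.9434, 0)  len=0.6396
  (v12,v0,v13) [-+-] → (1.79459, -0.9434, 0)–(1.42367, -0.9434, 0.214157)  len=0.4283
  (v13,v0,v1) [-++] → (1.42367, -0.9434, 0.214157)–(1.11961, -0.9434, 0.3897)  len=0.3511
  (v13,v1,v14) [-+-] → (1.11961, -0.9434, 0.3897)–(1.11961, -0.9434, -0.0386136)  len=0.4283
  (v14,v1,v2) [-++] → (1.11961, -0.9434, -0.0386136)–(1.11961, -0.9434, -0.3897)  len=0.3511
  (v14,v2,v12) [-+-] → (1.11961, -0.9434, -0.3897)–(1.38958, -0.9434, -0.233827)  len=0.3117
  (v12,v2,v0) [-++] → (1.38958, -0.9434, -0.233827)–(1.79459, -0.9434, 0)  len=0.4677

Chained into 2 loop(s):
  loop 1: 6 segments, perimeter = 2.1212
  loop 2: 6 segments, perimeter = 2.3382
Total perimeter = 4.459

loops=2 perimeter=4.459


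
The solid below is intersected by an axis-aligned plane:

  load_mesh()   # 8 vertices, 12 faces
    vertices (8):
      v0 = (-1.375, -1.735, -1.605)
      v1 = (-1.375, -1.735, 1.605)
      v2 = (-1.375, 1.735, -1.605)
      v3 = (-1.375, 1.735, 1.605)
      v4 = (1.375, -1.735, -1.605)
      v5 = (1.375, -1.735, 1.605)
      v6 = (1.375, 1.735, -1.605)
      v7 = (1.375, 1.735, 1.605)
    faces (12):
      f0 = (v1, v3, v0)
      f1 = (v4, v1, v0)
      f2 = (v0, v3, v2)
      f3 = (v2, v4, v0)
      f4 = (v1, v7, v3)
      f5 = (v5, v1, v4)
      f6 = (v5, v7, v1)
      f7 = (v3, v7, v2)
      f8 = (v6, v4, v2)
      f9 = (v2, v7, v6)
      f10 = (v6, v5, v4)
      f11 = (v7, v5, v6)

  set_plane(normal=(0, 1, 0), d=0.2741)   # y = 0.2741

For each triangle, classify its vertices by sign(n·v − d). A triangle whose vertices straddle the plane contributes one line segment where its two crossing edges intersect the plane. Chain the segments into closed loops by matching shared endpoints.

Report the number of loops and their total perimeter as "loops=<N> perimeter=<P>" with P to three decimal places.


Straddling triangles (8 of 12):
  (v1,v3,v0) [-+-] → (-1.375, 0.2741, 1.605)–(-1.375, 0.2741, 0.253562)  len=1.3514
  (v0,v3,v2) [-++] → (-1.375, 0.2741, 0.253562)–(-1.375, 0.2741, -1.605)  len=1.8586
  (v2,v4,v0) [+--] → (-0.217226, 0.2741, -1.605)–(-1.375, 0.2741, -1.605)  len=1.1578
  (v1,v7,v3) [-++] → (0.217226, 0.2741, 1.605)–(-1.375, 0.2741, 1.605)  len=1.5922
  (v5,v7,v1) [-+-] → (1.375, 0.2741, 1.605)–(0.217226, 0.2741, 1.605)  len=1.1578
  (v6,v4,v2) [+-+] → (1.375, 0.2741, -1.605)–(-0.217226, 0.2741, -1.605)  len=1.5922
  (v6,v5,v4) [+--] → (1.375, 0.2741, -0.253562)–(1.375, 0.2741, -1.605)  len=1.3514
  (v7,v5,v6) [+-+] → (1.375, 0.2741, 1.605)–(1.375, 0.2741, -0.253562)  len=1.8586

Chained into 1 loop(s):
  loop 1: 8 segments, perimeter = 11.9200
Total perimeter = 11.920

loops=1 perimeter=11.920


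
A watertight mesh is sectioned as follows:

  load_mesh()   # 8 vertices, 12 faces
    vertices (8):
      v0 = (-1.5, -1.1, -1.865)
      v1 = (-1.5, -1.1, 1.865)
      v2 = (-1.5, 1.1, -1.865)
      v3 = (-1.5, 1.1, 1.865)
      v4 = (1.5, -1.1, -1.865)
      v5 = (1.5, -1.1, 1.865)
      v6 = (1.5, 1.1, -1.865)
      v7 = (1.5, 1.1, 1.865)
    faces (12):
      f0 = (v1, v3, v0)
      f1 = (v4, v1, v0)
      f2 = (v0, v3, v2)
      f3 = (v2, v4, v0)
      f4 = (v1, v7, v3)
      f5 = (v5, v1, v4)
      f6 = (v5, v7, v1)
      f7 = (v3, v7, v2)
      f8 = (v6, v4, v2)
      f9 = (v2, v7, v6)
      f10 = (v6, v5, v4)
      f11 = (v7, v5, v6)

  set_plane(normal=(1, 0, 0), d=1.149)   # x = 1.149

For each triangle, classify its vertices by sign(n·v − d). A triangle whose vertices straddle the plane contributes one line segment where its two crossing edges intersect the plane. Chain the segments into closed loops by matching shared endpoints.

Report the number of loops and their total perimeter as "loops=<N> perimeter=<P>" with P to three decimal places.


loops=1 perimeter=11.860

Straddling triangles (8 of 12):
  (v4,v1,v0) [+--] → (1.149, -1.1, -1.42859)–(1.149, -1.1, -1.865)  len=0.4364
  (v2,v4,v0) [-+-] → (1.149, -0.8426, -1.865)–(1.149, -1.1, -1.865)  len=0.2574
  (v1,v7,v3) [-+-] → (1.149, 0.8426, 1.865)–(1.149, 1.1, 1.865)  len=0.2574
  (v5,v1,v4) [+-+] → (1.149, -1.1, 1.865)–(1.149, -1.1, -1.42859)  len=3.2936
  (v5,v7,v1) [++-] → (1.149, 0.8426, 1.865)–(1.149, -1.1, 1.865)  len=1.9426
  (v3,v7,v2) [-+-] → (1.149, 1.1, 1.865)–(1.149, 1.1, 1.42859)  len=0.4364
  (v6,v4,v2) [++-] → (1.149, -0.8426, -1.865)–(1.149, 1.1, -1.865)  len=1.9426
  (v2,v7,v6) [-++] → (1.149, 1.1, 1.42859)–(1.149, 1.1, -1.865)  len=3.2936

Chained into 1 loop(s):
  loop 1: 8 segments, perimeter = 11.8600
Total perimeter = 11.860


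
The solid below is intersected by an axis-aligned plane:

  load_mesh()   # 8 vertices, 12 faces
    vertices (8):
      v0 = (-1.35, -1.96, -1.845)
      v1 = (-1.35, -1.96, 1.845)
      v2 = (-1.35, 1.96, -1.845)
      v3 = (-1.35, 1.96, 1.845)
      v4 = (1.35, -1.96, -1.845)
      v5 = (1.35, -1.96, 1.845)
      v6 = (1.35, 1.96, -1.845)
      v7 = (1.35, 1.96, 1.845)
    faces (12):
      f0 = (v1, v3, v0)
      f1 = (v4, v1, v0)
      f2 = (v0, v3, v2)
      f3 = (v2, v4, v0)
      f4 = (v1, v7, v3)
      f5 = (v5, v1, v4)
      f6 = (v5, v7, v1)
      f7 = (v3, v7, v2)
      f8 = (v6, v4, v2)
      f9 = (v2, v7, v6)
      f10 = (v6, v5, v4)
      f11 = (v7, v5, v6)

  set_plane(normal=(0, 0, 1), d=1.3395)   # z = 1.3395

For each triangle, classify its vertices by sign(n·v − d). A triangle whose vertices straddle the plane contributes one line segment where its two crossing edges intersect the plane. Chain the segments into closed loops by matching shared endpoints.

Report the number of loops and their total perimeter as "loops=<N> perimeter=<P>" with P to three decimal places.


loops=1 perimeter=13.240

Straddling triangles (8 of 12):
  (v1,v3,v0) [++-] → (-1.35, 1.42299, 1.3395)–(-1.35, -1.96, 1.3395)  len=3.3830
  (v4,v1,v0) [-+-] → (-0.980122, -1.96, 1.3395)–(-1.35, -1.96, 1.3395)  len=0.3699
  (v0,v3,v2) [-+-] → (-1.35, 1.42299, 1.3395)–(-1.35, 1.96, 1.3395)  len=0.5370
  (v5,v1,v4) [++-] → (-0.980122, -1.96, 1.3395)–(1.35, -1.96, 1.3395)  len=2.3301
  (v3,v7,v2) [++-] → (0.980122, 1.96, 1.3395)–(-1.35, 1.96, 1.3395)  len=2.3301
  (v2,v7,v6) [-+-] → (0.980122, 1.96, 1.3395)–(1.35, 1.96, 1.3395)  len=0.3699
  (v6,v5,v4) [-+-] → (1.35, -1.42299, 1.3395)–(1.35, -1.96, 1.3395)  len=0.5370
  (v7,v5,v6) [++-] → (1.35, -1.42299, 1.3395)–(1.35, 1.96, 1.3395)  len=3.3830

Chained into 1 loop(s):
  loop 1: 8 segments, perimeter = 13.2400
Total perimeter = 13.240


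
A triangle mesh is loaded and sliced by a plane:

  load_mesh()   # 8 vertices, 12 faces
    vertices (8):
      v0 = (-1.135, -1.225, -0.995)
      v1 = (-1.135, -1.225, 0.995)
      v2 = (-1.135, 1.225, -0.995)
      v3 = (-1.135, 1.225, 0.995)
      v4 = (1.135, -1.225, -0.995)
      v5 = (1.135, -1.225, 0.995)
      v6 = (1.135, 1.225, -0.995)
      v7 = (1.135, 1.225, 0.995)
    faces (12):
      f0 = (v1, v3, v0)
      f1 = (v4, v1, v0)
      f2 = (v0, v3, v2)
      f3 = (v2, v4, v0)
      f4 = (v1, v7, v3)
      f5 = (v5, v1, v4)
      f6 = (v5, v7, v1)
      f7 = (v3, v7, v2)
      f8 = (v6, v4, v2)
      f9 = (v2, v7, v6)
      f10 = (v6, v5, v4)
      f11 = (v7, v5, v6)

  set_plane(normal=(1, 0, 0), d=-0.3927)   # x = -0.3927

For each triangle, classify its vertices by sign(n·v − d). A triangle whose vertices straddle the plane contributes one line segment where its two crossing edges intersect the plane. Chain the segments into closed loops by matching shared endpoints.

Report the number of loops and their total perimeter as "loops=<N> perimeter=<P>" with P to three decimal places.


loops=1 perimeter=8.880

Straddling triangles (8 of 12):
  (v4,v1,v0) [+--] → (-0.3927, -1.225, 0.344261)–(-0.3927, -1.225, -0.995)  len=1.3393
  (v2,v4,v0) [-+-] → (-0.3927, 0.423839, -0.995)–(-0.3927, -1.225, -0.995)  len=1.6488
  (v1,v7,v3) [-+-] → (-0.3927, -0.423839, 0.995)–(-0.3927, 1.225, 0.995)  len=1.6488
  (v5,v1,v4) [+-+] → (-0.3927, -1.225, 0.995)–(-0.3927, -1.225, 0.344261)  len=0.6507
  (v5,v7,v1) [++-] → (-0.3927, -0.423839, 0.995)–(-0.3927, -1.225, 0.995)  len=0.8012
  (v3,v7,v2) [-+-] → (-0.3927, 1.225, 0.995)–(-0.3927, 1.225, -0.344261)  len=1.3393
  (v6,v4,v2) [++-] → (-0.3927, 0.423839, -0.995)–(-0.3927, 1.225, -0.995)  len=0.8012
  (v2,v7,v6) [-++] → (-0.3927, 1.225, -0.344261)–(-0.3927, 1.225, -0.995)  len=0.6507

Chained into 1 loop(s):
  loop 1: 8 segments, perimeter = 8.8800
Total perimeter = 8.880


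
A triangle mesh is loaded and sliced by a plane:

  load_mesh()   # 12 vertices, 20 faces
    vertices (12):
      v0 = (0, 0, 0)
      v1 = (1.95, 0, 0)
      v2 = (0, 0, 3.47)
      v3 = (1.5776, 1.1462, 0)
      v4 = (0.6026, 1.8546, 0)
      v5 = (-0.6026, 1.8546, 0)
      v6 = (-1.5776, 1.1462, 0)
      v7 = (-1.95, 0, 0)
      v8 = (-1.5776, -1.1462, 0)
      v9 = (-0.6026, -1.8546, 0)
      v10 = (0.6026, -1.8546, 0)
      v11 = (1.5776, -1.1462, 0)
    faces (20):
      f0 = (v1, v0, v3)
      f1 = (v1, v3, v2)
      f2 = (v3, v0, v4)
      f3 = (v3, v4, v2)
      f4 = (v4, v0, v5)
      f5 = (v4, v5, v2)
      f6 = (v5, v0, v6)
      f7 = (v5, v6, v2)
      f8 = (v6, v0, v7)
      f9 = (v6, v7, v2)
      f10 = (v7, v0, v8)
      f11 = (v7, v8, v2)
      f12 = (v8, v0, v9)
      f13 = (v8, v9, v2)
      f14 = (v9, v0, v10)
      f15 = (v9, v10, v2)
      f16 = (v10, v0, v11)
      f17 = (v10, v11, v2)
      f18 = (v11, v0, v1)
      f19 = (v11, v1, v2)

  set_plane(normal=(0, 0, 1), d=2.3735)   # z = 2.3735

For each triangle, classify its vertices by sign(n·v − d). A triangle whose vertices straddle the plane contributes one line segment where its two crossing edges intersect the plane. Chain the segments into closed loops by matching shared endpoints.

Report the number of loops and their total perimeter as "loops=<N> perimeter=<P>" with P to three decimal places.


loops=1 perimeter=3.808

Straddling triangles (10 of 20):
  (v1,v3,v2) [--+] → (0.498513, 0.362193, 2.3735)–(0.616189, 0, 2.3735)  len=0.3808
  (v3,v4,v2) [--+] → (0.190418, 0.586043, 2.3735)–(0.498513, 0.362193, 2.3735)  len=0.3808
  (v4,v5,v2) [--+] → (-0.190418, 0.586043, 2.3735)–(0.190418, 0.586043, 2.3735)  len=0.3808
  (v5,v6,v2) [--+] → (-0.498513, 0.362193, 2.3735)–(-0.190418, 0.586043, 2.3735)  len=0.3808
  (v6,v7,v2) [--+] → (-0.616189, 0, 2.3735)–(-0.498513, 0.362193, 2.3735)  len=0.3808
  (v7,v8,v2) [--+] → (-0.498513, -0.362193, 2.3735)–(-0.616189, 0, 2.3735)  len=0.3808
  (v8,v9,v2) [--+] → (-0.190418, -0.586043, 2.3735)–(-0.498513, -0.362193, 2.3735)  len=0.3808
  (v9,v10,v2) [--+] → (0.190418, -0.586043, 2.3735)–(-0.190418, -0.586043, 2.3735)  len=0.3808
  (v10,v11,v2) [--+] → (0.498513, -0.362193, 2.3735)–(0.190418, -0.586043, 2.3735)  len=0.3808
  (v11,v1,v2) [--+] → (0.616189, 0, 2.3735)–(0.498513, -0.362193, 2.3735)  len=0.3808

Chained into 1 loop(s):
  loop 1: 10 segments, perimeter = 3.8083
Total perimeter = 3.808


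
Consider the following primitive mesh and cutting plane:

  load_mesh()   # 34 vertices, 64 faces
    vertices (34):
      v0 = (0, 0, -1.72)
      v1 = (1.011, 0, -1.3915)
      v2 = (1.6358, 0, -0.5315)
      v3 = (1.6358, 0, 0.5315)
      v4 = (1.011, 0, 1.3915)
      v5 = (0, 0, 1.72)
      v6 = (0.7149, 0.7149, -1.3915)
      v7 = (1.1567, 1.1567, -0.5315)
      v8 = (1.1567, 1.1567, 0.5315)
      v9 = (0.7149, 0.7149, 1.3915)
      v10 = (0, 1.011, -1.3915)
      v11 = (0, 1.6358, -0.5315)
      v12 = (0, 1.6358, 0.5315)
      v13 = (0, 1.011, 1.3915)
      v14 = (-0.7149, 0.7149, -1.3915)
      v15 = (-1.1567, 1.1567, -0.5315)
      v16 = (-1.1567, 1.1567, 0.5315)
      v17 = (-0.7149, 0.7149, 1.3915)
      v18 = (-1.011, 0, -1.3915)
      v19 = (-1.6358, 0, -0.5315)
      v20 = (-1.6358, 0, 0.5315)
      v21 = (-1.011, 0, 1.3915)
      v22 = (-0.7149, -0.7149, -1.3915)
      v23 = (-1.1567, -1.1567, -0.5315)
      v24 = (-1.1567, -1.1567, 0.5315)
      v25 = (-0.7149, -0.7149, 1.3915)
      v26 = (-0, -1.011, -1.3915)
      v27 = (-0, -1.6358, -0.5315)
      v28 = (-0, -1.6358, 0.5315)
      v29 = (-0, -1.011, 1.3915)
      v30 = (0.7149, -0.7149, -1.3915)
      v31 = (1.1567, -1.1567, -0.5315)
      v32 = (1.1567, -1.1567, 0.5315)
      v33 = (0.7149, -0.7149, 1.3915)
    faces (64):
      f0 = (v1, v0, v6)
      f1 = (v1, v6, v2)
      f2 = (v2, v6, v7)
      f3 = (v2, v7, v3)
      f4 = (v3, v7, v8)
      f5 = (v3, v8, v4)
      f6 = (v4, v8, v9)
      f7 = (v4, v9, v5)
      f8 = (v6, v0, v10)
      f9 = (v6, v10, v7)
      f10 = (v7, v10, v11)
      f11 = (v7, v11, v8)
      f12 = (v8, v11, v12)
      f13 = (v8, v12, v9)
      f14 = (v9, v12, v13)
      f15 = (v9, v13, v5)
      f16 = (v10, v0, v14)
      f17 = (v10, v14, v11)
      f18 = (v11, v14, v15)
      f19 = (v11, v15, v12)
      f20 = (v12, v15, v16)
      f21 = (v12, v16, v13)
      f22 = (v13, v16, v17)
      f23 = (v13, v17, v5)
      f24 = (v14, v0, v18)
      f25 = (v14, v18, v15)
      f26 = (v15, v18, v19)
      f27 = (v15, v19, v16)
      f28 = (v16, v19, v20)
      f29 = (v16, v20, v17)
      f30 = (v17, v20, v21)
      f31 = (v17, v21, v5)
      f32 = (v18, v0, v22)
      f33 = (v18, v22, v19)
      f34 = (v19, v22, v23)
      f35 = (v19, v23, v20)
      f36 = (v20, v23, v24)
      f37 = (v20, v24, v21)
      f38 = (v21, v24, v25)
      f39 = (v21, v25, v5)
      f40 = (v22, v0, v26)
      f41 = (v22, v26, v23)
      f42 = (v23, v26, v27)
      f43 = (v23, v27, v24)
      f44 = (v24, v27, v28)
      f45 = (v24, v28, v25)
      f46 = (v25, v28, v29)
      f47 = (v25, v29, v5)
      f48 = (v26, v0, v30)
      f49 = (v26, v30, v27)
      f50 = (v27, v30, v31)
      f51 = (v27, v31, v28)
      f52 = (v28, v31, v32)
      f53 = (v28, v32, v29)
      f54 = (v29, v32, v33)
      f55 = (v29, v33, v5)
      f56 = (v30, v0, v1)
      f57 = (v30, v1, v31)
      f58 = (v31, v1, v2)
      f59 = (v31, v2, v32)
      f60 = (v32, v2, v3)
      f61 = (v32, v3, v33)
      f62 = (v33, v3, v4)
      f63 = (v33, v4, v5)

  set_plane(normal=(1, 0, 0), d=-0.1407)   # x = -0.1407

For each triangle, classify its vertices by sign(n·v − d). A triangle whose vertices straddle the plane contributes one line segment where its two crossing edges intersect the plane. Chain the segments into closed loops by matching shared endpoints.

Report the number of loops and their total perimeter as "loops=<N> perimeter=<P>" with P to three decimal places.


Straddling triangles (20 of 64):
  (v10,v0,v14) [++-] → (-0.1407, 0.1407, -1.65535)–(-0.1407, 0.952724, -1.3915)  len=0.8538
  (v10,v14,v11) [+-+] → (-0.1407, 0.952724, -1.3915)–(-0.1407, 1.45456, -0.700757)  len=0.8538
  (v11,v14,v15) [+--] → (-0.1407, 1.45456, -0.700757)–(-0.1407, 1.57752, -0.5315)  len=0.2092
  (v11,v15,v12) [+-+] → (-0.1407, 1.57752, -0.5315)–(-0.1407, 1.57752, 0.402198)  len=0.9337
  (v12,v15,v16) [+--] → (-0.1407, 1.57752, 0.402198)–(-0.1407, 1.57752, 0.5315)  len=0.1293
  (v12,v16,v13) [+-+] → (-0.1407, 1.57752, 0.5315)–(-0.1407, 1.02872, 1.28689)  len=0.9337
  (v13,v16,v17) [+--] → (-0.1407, 1.02872, 1.28689)–(-0.1407, 0.952724, 1.3915)  len=0.1293
  (v13,v17,v5) [+-+] → (-0.1407, 0.952724, 1.3915)–(-0.1407, 0.1407, 1.65535)  len=0.8538
  (v14,v0,v18) [-+-] → (-0.1407, 0.1407, -1.65535)–(-0.1407, 0, -1.67428)  len=0.1420
  (v17,v21,v5) [--+] → (-0.1407, 0, 1.67428)–(-0.1407, 0.1407, 1.65535)  len=0.1420
  (v18,v0,v22) [-+-] → (-0.1407, 0, -1.67428)–(-0.1407, -0.1407, -1.65535)  len=0.1420
  (v21,v25,v5) [--+] → (-0.1407, -0.1407, 1.65535)–(-0.1407, 0, 1.67428)  len=0.1420
  (v22,v0,v26) [-++] → (-0.1407, -0.1407, -1.65535)–(-0.1407, -0.952724, -1.3915)  len=0.8538
  (v22,v26,v23) [-+-] → (-0.1407, -0.952724, -1.3915)–(-0.1407, -1.02872, -1.28689)  len=0.1293
  (v23,v26,v27) [-++] → (-0.1407, -1.02872, -1.28689)–(-0.1407, -1.57752, -0.5315)  len=0.9337
  (v23,v27,v24) [-+-] → (-0.1407, -1.57752, -0.5315)–(-0.1407, -1.57752, -0.402198)  len=0.1293
  (v24,v27,v28) [-++] → (-0.1407, -1.57752, -0.402198)–(-0.1407, -1.57752, 0.5315)  len=0.9337
  (v24,v28,v25) [-+-] → (-0.1407, -1.57752, 0.5315)–(-0.1407, -1.45456, 0.700757)  len=0.2092
  (v25,v28,v29) [-++] → (-0.1407, -1.45456, 0.700757)–(-0.1407, -0.952724, 1.3915)  len=0.8538
  (v25,v29,v5) [-++] → (-0.1407, -0.952724, 1.3915)–(-0.1407, -0.1407, 1.65535)  len=0.8538

Chained into 1 loop(s):
  loop 1: 20 segments, perimeter = 10.3611
Total perimeter = 10.361

loops=1 perimeter=10.361


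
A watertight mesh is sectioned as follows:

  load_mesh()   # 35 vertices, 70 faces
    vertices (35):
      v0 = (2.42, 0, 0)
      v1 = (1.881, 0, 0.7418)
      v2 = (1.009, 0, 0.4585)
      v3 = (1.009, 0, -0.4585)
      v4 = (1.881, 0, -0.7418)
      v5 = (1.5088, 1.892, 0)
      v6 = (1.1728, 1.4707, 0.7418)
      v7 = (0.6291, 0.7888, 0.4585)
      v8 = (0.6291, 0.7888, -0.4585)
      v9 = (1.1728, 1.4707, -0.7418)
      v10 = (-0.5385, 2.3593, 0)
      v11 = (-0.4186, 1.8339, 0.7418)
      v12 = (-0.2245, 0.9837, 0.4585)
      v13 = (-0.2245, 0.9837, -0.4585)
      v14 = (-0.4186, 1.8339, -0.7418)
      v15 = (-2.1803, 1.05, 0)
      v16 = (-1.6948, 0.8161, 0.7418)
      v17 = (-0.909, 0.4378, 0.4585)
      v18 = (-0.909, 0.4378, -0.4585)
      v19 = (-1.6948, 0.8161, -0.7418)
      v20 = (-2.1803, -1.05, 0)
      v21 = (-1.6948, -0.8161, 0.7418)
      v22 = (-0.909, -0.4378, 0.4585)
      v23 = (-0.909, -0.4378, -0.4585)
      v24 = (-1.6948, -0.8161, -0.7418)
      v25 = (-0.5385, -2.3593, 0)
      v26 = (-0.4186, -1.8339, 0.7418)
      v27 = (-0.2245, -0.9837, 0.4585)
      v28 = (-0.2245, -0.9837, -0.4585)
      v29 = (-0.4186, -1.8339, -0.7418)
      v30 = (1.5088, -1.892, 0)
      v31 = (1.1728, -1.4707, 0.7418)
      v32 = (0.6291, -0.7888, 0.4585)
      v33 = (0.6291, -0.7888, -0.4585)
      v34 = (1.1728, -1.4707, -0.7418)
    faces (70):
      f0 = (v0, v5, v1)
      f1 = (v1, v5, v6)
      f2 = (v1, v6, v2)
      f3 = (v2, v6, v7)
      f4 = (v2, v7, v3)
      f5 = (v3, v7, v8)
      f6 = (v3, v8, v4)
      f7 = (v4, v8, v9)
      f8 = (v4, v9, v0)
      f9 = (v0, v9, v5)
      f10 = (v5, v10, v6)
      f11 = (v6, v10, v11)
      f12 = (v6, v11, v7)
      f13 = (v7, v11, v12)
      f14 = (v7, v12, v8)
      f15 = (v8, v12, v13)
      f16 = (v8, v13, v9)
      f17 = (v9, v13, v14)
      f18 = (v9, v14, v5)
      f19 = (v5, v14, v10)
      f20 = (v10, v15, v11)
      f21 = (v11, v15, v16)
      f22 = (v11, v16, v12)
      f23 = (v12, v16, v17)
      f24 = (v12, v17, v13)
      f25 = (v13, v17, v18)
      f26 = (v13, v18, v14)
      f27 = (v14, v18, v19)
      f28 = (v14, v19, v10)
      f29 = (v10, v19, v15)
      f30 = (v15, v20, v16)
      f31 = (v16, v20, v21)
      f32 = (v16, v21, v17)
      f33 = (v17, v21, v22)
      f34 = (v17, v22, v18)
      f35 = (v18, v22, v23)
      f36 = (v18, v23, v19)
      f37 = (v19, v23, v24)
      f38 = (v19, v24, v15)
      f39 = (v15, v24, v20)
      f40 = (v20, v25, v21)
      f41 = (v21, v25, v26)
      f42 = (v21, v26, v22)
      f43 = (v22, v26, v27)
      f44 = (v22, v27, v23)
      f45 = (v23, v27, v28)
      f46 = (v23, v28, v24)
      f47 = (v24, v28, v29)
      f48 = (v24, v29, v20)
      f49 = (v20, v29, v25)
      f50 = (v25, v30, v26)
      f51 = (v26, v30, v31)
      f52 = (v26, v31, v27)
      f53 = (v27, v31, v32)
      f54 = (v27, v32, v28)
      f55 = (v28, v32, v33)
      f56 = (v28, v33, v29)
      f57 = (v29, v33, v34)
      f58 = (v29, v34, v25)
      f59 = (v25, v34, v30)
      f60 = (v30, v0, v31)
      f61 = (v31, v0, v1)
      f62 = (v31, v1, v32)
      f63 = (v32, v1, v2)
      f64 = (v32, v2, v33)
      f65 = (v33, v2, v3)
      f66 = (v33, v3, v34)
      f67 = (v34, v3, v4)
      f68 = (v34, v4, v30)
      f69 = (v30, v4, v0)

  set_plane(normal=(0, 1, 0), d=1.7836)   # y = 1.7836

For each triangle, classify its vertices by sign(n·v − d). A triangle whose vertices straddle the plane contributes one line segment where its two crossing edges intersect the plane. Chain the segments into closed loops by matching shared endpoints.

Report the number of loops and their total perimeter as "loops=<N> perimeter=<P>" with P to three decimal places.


loops=1 perimeter=6.618

Straddling triangles (16 of 70):
  (v0,v5,v1) [-+-] → (1.56101, 1.7836, 0)–(1.53012, 1.7836, 0.0425006)  len=0.0525
  (v1,v5,v6) [-+-] → (1.53012, 1.7836, 0.0425006)–(1.42235, 1.7836, 0.190864)  len=0.1834
  (v0,v9,v5) [--+] → (1.42235, 1.7836, -0.190864)–(1.56101, 1.7836, 0)  len=0.2359
  (v5,v10,v6) [++-] → (0.570205, 1.7836, 0.480592)–(1.42235, 1.7836, 0.190864)  len=0.9000
  (v6,v10,v11) [-++] → (0.570205, 1.7836, 0.480592)–(-0.198205, 1.7836, 0.7418)  len=0.8116
  (v6,v11,v7) [-+-] → (-0.198205, 1.7836, 0.7418)–(-0.368175, 1.7836, 0.728165)  len=0.1705
  (v7,v11,v12) [-+-] → (-0.368175, 1.7836, 0.728165)–(-0.407117, 1.7836, 0.725039)  len=0.0391
  (v9,v13,v14) [--+] → (-0.407117, 1.7836, -0.725039)–(-0.198205, 1.7836, -0.7418)  len=0.2096
  (v9,v14,v5) [-++] → (-0.198205, 1.7836, -0.7418)–(1.42235, 1.7836, -0.190864)  len=1.7116
  (v10,v15,v11) [+-+] → (-1.2604, 1.7836, 0)–(-0.531642, 1.7836, 0.694201)  len=1.0065
  (v11,v15,v16) [+--] → (-0.531642, 1.7836, 0.694201)–(-0.48167, 1.7836, 0.7418)  len=0.0690
  (v11,v16,v12) [+--] → (-0.48167, 1.7836, 0.7418)–(-0.407117, 1.7836, 0.725039)  len=0.0764
  (v13,v18,v14) [--+] → (-0.436269, 1.7836, -0.731593)–(-0.407117, 1.7836, -0.725039)  len=0.0299
  (v14,v18,v19) [+--] → (-0.436269, 1.7836, -0.731593)–(-0.48167, 1.7836, -0.7418)  len=0.0465
  (v14,v19,v10) [+-+] → (-0.48167, 1.7836, -0.7418)–(-0.969865, 1.7836, -0.276733)  len=0.6743
  (v10,v19,v15) [+--] → (-0.969865, 1.7836, -0.276733)–(-1.2604, 1.7836, 0)  len=0.4012

Chained into 1 loop(s):
  loop 1: 16 segments, perimeter = 6.6181
Total perimeter = 6.618


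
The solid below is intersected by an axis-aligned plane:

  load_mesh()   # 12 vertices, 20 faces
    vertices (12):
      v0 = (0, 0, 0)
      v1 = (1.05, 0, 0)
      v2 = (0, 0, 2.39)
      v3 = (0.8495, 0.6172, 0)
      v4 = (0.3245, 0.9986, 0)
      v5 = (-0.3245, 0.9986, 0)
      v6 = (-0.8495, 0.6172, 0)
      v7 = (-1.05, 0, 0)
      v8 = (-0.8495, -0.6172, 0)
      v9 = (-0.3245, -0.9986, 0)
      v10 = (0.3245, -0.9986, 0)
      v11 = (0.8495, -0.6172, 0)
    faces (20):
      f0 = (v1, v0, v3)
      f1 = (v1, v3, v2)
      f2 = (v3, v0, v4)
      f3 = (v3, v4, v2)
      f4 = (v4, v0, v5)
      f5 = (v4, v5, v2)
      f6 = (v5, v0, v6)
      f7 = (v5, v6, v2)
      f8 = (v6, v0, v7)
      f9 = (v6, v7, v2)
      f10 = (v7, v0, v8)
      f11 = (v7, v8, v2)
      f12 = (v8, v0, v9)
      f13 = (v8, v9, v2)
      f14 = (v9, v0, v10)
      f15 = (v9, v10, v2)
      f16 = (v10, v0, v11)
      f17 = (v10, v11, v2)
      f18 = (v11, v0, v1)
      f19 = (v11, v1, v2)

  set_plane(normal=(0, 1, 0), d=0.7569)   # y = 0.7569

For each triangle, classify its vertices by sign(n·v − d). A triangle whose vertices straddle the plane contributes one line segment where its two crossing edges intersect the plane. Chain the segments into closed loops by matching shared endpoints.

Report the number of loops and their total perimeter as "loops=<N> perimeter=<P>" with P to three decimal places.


loops=1 perimeter=3.226

Straddling triangles (6 of 20):
  (v3,v0,v4) [--+] → (0.245958, 0.7569, 0)–(0.657202, 0.7569, 0)  len=0.4112
  (v3,v4,v2) [-+-] → (0.657202, 0.7569, 0)–(0.245958, 0.7569, 0.578473)  len=0.7098
  (v4,v0,v5) [+-+] → (0.245958, 0.7569, 0)–(-0.245958, 0.7569, 0)  len=0.4919
  (v4,v5,v2) [++-] → (-0.245958, 0.7569, 0.578473)–(0.245958, 0.7569, 0.578473)  len=0.4919
  (v5,v0,v6) [+--] → (-0.245958, 0.7569, 0)–(-0.657202, 0.7569, 0)  len=0.4112
  (v5,v6,v2) [+--] → (-0.657202, 0.7569, 0)–(-0.245958, 0.7569, 0.578473)  len=0.7098

Chained into 1 loop(s):
  loop 1: 6 segments, perimeter = 3.2258
Total perimeter = 3.226


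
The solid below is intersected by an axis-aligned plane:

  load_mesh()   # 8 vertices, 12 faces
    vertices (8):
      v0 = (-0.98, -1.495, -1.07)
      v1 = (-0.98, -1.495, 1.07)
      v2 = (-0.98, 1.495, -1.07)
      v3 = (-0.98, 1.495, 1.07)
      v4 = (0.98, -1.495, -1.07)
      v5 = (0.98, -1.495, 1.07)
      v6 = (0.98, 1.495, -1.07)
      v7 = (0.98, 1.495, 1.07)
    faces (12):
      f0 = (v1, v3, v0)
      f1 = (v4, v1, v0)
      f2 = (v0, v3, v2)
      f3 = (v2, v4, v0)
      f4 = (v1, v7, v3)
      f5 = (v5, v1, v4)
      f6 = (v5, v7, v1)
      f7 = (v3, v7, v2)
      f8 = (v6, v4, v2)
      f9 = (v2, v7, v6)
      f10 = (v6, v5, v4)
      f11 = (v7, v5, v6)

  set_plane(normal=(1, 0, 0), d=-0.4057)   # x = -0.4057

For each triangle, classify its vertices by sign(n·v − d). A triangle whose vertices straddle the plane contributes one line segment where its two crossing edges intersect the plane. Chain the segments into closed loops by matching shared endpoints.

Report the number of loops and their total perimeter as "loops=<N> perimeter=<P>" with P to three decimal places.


Straddling triangles (8 of 12):
  (v4,v1,v0) [+--] → (-0.4057, -1.495, 0.442958)–(-0.4057, -1.495, -1.07)  len=1.5130
  (v2,v4,v0) [-+-] → (-0.4057, 0.618899, -1.07)–(-0.4057, -1.495, -1.07)  len=2.1139
  (v1,v7,v3) [-+-] → (-0.4057, -0.618899, 1.07)–(-0.4057, 1.495, 1.07)  len=2.1139
  (v5,v1,v4) [+-+] → (-0.4057, -1.495, 1.07)–(-0.4057, -1.495, 0.442958)  len=0.6270
  (v5,v7,v1) [++-] → (-0.4057, -0.618899, 1.07)–(-0.4057, -1.495, 1.07)  len=0.8761
  (v3,v7,v2) [-+-] → (-0.4057, 1.495, 1.07)–(-0.4057, 1.495, -0.442958)  len=1.5130
  (v6,v4,v2) [++-] → (-0.4057, 0.618899, -1.07)–(-0.4057, 1.495, -1.07)  len=0.8761
  (v2,v7,v6) [-++] → (-0.4057, 1.495, -0.442958)–(-0.4057, 1.495, -1.07)  len=0.6270

Chained into 1 loop(s):
  loop 1: 8 segments, perimeter = 10.2600
Total perimeter = 10.260

loops=1 perimeter=10.260


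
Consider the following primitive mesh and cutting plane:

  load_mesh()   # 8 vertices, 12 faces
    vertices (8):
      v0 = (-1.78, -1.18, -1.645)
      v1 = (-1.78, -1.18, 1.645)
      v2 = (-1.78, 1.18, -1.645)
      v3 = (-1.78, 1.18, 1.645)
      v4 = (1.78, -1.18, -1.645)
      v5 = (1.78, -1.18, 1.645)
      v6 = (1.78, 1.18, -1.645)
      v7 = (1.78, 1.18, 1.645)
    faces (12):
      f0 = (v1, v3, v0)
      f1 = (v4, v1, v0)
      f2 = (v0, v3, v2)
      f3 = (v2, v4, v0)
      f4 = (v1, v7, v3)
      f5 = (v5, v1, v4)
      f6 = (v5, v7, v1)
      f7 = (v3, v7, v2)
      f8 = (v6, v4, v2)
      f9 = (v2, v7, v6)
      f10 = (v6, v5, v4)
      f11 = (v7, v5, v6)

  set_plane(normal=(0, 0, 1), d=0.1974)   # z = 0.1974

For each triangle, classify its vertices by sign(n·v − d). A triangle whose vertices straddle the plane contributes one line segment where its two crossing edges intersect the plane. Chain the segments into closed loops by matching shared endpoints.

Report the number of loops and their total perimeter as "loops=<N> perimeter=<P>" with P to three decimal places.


loops=1 perimeter=11.840

Straddling triangles (8 of 12):
  (v1,v3,v0) [++-] → (-1.78, 0.1416, 0.1974)–(-1.78, -1.18, 0.1974)  len=1.3216
  (v4,v1,v0) [-+-] → (-0.2136, -1.18, 0.1974)–(-1.78, -1.18, 0.1974)  len=1.5664
  (v0,v3,v2) [-+-] → (-1.78, 0.1416, 0.1974)–(-1.78, 1.18, 0.1974)  len=1.0384
  (v5,v1,v4) [++-] → (-0.2136, -1.18, 0.1974)–(1.78, -1.18, 0.1974)  len=1.9936
  (v3,v7,v2) [++-] → (0.2136, 1.18, 0.1974)–(-1.78, 1.18, 0.1974)  len=1.9936
  (v2,v7,v6) [-+-] → (0.2136, 1.18, 0.1974)–(1.78, 1.18, 0.1974)  len=1.5664
  (v6,v5,v4) [-+-] → (1.78, -0.1416, 0.1974)–(1.78, -1.18, 0.1974)  len=1.0384
  (v7,v5,v6) [++-] → (1.78, -0.1416, 0.1974)–(1.78, 1.18, 0.1974)  len=1.3216

Chained into 1 loop(s):
  loop 1: 8 segments, perimeter = 11.8400
Total perimeter = 11.840


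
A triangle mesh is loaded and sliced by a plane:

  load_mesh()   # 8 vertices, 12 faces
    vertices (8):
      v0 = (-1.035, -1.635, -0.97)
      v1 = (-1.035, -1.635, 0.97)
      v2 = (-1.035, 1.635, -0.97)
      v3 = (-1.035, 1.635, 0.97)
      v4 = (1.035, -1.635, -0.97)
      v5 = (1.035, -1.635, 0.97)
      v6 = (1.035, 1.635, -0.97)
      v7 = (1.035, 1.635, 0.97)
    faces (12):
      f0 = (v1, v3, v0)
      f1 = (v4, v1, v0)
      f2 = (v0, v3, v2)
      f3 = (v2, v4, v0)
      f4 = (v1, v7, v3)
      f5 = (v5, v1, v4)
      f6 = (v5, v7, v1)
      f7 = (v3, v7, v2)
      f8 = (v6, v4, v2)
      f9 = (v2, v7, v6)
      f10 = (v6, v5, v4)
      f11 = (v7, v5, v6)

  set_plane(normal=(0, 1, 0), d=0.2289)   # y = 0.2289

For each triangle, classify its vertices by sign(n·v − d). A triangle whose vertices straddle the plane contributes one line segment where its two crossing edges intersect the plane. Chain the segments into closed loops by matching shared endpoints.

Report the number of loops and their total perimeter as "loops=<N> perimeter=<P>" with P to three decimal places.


Straddling triangles (8 of 12):
  (v1,v3,v0) [-+-] → (-1.035, 0.2289, 0.97)–(-1.035, 0.2289, 0.1358)  len=0.8342
  (v0,v3,v2) [-++] → (-1.035, 0.2289, 0.1358)–(-1.035, 0.2289, -0.97)  len=1.1058
  (v2,v4,v0) [+--] → (-0.1449, 0.2289, -0.97)–(-1.035, 0.2289, -0.97)  len=0.8901
  (v1,v7,v3) [-++] → (0.1449, 0.2289, 0.97)–(-1.035, 0.2289, 0.97)  len=1.1799
  (v5,v7,v1) [-+-] → (1.035, 0.2289, 0.97)–(0.1449, 0.2289, 0.97)  len=0.8901
  (v6,v4,v2) [+-+] → (1.035, 0.2289, -0.97)–(-0.1449, 0.2289, -0.97)  len=1.1799
  (v6,v5,v4) [+--] → (1.035, 0.2289, -0.1358)–(1.035, 0.2289, -0.97)  len=0.8342
  (v7,v5,v6) [+-+] → (1.035, 0.2289, 0.97)–(1.035, 0.2289, -0.1358)  len=1.1058

Chained into 1 loop(s):
  loop 1: 8 segments, perimeter = 8.0200
Total perimeter = 8.020

loops=1 perimeter=8.020


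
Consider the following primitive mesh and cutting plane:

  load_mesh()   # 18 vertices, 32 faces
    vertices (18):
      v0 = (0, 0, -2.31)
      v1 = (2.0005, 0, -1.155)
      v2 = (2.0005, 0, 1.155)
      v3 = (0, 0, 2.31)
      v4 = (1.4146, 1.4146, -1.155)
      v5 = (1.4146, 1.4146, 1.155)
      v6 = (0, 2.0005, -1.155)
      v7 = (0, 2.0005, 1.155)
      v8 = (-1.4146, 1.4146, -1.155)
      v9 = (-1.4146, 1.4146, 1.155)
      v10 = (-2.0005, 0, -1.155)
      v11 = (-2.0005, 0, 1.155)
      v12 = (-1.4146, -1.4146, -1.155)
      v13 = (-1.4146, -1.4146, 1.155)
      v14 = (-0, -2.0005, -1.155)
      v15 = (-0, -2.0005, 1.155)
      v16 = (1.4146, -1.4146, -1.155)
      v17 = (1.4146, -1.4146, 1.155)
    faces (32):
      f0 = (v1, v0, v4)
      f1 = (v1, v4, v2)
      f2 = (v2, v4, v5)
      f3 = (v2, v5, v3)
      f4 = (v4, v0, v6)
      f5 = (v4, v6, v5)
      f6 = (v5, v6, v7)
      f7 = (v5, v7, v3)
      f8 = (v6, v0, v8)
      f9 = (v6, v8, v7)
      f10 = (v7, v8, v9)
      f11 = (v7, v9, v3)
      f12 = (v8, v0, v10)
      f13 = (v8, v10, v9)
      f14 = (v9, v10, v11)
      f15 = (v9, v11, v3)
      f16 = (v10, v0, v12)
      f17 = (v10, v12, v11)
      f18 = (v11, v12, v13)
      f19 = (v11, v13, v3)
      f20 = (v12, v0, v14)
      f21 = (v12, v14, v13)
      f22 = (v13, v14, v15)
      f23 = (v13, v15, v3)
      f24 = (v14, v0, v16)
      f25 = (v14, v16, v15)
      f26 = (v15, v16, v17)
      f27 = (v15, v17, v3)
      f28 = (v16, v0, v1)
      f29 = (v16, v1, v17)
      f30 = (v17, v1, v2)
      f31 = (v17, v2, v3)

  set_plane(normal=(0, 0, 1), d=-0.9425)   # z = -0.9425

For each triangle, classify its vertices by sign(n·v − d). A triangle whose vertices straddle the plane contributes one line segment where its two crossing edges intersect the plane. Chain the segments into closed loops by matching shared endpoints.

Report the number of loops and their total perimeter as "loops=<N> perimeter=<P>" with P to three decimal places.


loops=1 perimeter=12.249

Straddling triangles (16 of 32):
  (v1,v4,v2) [--+] → (1.4685, 1.28447, -0.9425)–(2.0005, 0, -0.9425)  len=1.3903
  (v2,v4,v5) [+-+] → (1.4685, 1.28447, -0.9425)–(1.4146, 1.4146, -0.9425)  len=0.1409
  (v4,v6,v5) [--+] → (0.130131, 1.9466, -0.9425)–(1.4146, 1.4146, -0.9425)  len=1.3903
  (v5,v6,v7) [+-+] → (0.130131, 1.9466, -0.9425)–(0, 2.0005, -0.9425)  len=0.1409
  (v6,v8,v7) [--+] → (-1.28447, 1.4685, -0.9425)–(0, 2.0005, -0.9425)  len=1.3903
  (v7,v8,v9) [+-+] → (-1.28447, 1.4685, -0.9425)–(-1.4146, 1.4146, -0.9425)  len=0.1409
  (v8,v10,v9) [--+] → (-1.9466, 0.130131, -0.9425)–(-1.4146, 1.4146, -0.9425)  len=1.3903
  (v9,v10,v11) [+-+] → (-1.9466, 0.130131, -0.9425)–(-2.0005, 0, -0.9425)  len=0.1409
  (v10,v12,v11) [--+] → (-1.4685, -1.28447, -0.9425)–(-2.0005, 0, -0.9425)  len=1.3903
  (v11,v12,v13) [+-+] → (-1.4685, -1.28447, -0.9425)–(-1.4146, -1.4146, -0.9425)  len=0.1409
  (v12,v14,v13) [--+] → (-0.130131, -1.9466, -0.9425)–(-1.4146, -1.4146, -0.9425)  len=1.3903
  (v13,v14,v15) [+-+] → (-0.130131, -1.9466, -0.9425)–(0, -2.0005, -0.9425)  len=0.1409
  (v14,v16,v15) [--+] → (1.28447, -1.4685, -0.9425)–(0, -2.0005, -0.9425)  len=1.3903
  (v15,v16,v17) [+-+] → (1.28447, -1.4685, -0.9425)–(1.4146, -1.4146, -0.9425)  len=0.1409
  (v16,v1,v17) [--+] → (1.9466, -0.130131, -0.9425)–(1.4146, -1.4146, -0.9425)  len=1.3903
  (v17,v1,v2) [+-+] → (1.9466, -0.130131, -0.9425)–(2.0005, 0, -0.9425)  len=0.1409

Chained into 1 loop(s):
  loop 1: 16 segments, perimeter = 12.2491
Total perimeter = 12.249
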